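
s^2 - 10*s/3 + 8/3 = (s - 2)*(s - 4/3)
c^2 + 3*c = c*(c + 3)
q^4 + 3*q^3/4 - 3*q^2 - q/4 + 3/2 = (q - 1)^2*(q + 3/4)*(q + 2)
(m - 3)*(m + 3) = m^2 - 9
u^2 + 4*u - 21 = (u - 3)*(u + 7)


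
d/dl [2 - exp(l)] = -exp(l)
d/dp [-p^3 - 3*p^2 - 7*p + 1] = -3*p^2 - 6*p - 7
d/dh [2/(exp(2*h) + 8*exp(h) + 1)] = 4*(-exp(h) - 4)*exp(h)/(exp(2*h) + 8*exp(h) + 1)^2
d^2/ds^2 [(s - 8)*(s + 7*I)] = 2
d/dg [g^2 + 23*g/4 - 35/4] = 2*g + 23/4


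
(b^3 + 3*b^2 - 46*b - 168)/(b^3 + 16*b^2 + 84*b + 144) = (b - 7)/(b + 6)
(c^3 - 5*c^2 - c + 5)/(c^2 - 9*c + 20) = (c^2 - 1)/(c - 4)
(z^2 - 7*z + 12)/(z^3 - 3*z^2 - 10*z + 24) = (z - 3)/(z^2 + z - 6)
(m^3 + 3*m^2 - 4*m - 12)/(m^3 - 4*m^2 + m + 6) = (m^2 + 5*m + 6)/(m^2 - 2*m - 3)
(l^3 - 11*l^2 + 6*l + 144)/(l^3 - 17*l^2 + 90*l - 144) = (l + 3)/(l - 3)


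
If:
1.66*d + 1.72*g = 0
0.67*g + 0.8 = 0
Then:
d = 1.24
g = -1.19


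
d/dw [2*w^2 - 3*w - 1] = 4*w - 3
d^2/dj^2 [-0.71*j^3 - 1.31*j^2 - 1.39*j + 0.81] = -4.26*j - 2.62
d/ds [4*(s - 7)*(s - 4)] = 8*s - 44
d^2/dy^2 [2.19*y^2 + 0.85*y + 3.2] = 4.38000000000000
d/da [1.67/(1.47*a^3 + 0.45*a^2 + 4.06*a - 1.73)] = (-7.3647*a^2 - 1.503*a - 6.7802)/(1.47*a^3 + 0.45*a^2 + 4.06*a - 1.73)^2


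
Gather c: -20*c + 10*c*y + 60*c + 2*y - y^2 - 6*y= c*(10*y + 40) - y^2 - 4*y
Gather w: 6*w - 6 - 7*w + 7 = 1 - w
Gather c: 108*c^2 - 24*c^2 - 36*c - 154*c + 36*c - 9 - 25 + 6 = 84*c^2 - 154*c - 28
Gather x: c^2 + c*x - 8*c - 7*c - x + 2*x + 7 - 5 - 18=c^2 - 15*c + x*(c + 1) - 16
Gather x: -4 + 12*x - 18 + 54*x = 66*x - 22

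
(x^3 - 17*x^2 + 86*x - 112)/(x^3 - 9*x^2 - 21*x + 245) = (x^2 - 10*x + 16)/(x^2 - 2*x - 35)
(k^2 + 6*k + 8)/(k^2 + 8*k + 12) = (k + 4)/(k + 6)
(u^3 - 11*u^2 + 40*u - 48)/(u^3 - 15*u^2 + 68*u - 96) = (u - 4)/(u - 8)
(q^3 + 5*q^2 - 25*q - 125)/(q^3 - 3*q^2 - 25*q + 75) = (q + 5)/(q - 3)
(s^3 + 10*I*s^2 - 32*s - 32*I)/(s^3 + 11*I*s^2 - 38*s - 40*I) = (s + 4*I)/(s + 5*I)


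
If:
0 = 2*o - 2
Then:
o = 1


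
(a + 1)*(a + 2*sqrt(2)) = a^2 + a + 2*sqrt(2)*a + 2*sqrt(2)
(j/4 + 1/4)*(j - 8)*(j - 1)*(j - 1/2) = j^4/4 - 17*j^3/8 + 3*j^2/4 + 17*j/8 - 1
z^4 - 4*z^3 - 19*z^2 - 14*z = z*(z - 7)*(z + 1)*(z + 2)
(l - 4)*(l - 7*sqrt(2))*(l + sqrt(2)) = l^3 - 6*sqrt(2)*l^2 - 4*l^2 - 14*l + 24*sqrt(2)*l + 56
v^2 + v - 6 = (v - 2)*(v + 3)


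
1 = 1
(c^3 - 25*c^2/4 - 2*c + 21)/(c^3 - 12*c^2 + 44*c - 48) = (c + 7/4)/(c - 4)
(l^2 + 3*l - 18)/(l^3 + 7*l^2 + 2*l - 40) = (l^2 + 3*l - 18)/(l^3 + 7*l^2 + 2*l - 40)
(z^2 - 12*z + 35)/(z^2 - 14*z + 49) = (z - 5)/(z - 7)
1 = 1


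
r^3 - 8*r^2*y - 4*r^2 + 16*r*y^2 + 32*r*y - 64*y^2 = (r - 4)*(r - 4*y)^2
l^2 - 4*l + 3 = (l - 3)*(l - 1)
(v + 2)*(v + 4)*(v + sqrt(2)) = v^3 + sqrt(2)*v^2 + 6*v^2 + 8*v + 6*sqrt(2)*v + 8*sqrt(2)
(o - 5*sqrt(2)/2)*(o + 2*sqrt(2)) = o^2 - sqrt(2)*o/2 - 10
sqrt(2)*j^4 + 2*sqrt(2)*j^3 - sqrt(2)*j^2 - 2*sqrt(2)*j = j*(j - 1)*(j + 2)*(sqrt(2)*j + sqrt(2))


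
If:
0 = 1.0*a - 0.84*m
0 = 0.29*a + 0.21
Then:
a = -0.72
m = -0.86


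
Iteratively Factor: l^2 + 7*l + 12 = (l + 4)*(l + 3)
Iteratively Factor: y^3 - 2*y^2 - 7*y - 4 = (y + 1)*(y^2 - 3*y - 4) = (y + 1)^2*(y - 4)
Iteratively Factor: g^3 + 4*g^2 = (g + 4)*(g^2) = g*(g + 4)*(g)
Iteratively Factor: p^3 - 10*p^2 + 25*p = (p - 5)*(p^2 - 5*p) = p*(p - 5)*(p - 5)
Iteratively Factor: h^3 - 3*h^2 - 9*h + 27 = (h - 3)*(h^2 - 9) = (h - 3)*(h + 3)*(h - 3)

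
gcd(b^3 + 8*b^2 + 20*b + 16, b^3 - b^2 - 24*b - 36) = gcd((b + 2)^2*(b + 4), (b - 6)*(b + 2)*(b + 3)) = b + 2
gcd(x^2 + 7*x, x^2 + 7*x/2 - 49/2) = x + 7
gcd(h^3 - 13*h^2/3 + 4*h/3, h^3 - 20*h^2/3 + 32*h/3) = h^2 - 4*h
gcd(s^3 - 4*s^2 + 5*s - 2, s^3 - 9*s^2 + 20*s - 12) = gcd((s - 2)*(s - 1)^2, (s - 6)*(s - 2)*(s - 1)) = s^2 - 3*s + 2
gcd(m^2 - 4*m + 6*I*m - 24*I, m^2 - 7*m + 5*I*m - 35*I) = 1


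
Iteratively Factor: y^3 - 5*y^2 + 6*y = (y)*(y^2 - 5*y + 6) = y*(y - 3)*(y - 2)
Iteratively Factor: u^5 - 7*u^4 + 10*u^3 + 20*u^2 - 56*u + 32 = (u - 2)*(u^4 - 5*u^3 + 20*u - 16) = (u - 4)*(u - 2)*(u^3 - u^2 - 4*u + 4) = (u - 4)*(u - 2)^2*(u^2 + u - 2) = (u - 4)*(u - 2)^2*(u - 1)*(u + 2)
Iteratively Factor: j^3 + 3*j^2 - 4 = (j + 2)*(j^2 + j - 2) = (j - 1)*(j + 2)*(j + 2)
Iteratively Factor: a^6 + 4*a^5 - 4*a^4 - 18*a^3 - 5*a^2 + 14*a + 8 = (a + 4)*(a^5 - 4*a^3 - 2*a^2 + 3*a + 2) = (a + 1)*(a + 4)*(a^4 - a^3 - 3*a^2 + a + 2) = (a - 2)*(a + 1)*(a + 4)*(a^3 + a^2 - a - 1) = (a - 2)*(a + 1)^2*(a + 4)*(a^2 - 1) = (a - 2)*(a - 1)*(a + 1)^2*(a + 4)*(a + 1)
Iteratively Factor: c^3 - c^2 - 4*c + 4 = (c - 1)*(c^2 - 4) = (c - 2)*(c - 1)*(c + 2)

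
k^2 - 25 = (k - 5)*(k + 5)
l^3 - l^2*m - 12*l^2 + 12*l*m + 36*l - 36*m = (l - 6)^2*(l - m)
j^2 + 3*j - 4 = (j - 1)*(j + 4)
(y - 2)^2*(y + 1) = y^3 - 3*y^2 + 4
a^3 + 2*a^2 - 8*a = a*(a - 2)*(a + 4)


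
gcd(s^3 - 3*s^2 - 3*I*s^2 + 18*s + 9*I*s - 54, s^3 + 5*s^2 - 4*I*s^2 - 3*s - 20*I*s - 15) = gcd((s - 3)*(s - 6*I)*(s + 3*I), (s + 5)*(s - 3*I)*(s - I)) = 1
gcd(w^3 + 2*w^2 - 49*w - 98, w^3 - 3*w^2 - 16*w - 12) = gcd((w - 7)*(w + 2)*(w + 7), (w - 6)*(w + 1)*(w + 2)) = w + 2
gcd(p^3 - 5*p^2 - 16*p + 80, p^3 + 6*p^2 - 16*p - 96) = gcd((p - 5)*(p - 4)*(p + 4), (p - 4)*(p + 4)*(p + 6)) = p^2 - 16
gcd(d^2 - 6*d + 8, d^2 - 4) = d - 2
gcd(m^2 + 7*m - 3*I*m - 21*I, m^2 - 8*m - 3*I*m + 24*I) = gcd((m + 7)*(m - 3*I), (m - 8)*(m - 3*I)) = m - 3*I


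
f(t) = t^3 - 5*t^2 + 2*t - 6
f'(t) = 3*t^2 - 10*t + 2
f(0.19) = -5.79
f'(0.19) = 0.21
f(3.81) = -15.65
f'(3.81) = 7.45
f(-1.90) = -34.71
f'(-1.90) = 31.83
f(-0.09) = -6.22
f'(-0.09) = 2.92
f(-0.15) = -6.42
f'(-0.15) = 3.57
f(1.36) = -10.01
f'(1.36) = -6.05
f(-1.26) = -18.46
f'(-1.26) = 19.36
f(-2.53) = -59.26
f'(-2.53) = 46.50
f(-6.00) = -414.00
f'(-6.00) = 170.00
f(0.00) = -6.00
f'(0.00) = 2.00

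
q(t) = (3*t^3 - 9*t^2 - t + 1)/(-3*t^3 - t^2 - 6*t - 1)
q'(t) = (9*t^2 - 18*t - 1)/(-3*t^3 - t^2 - 6*t - 1) + (9*t^2 + 2*t + 6)*(3*t^3 - 9*t^2 - t + 1)/(-3*t^3 - t^2 - 6*t - 1)^2 = (-30*t^4 - 42*t^3 + 53*t^2 + 20*t + 7)/(9*t^6 + 6*t^5 + 37*t^4 + 18*t^3 + 38*t^2 + 12*t + 1)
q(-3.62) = -1.71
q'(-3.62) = -0.11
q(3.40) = -0.08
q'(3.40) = -0.22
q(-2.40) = -1.83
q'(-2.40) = -0.06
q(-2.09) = -1.84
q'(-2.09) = 0.01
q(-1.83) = -1.83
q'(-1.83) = 0.11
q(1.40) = 0.50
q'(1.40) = -0.24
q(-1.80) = -1.82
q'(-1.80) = 0.13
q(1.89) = 0.35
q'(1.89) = -0.33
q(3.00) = 0.02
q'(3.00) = -0.25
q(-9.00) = -1.35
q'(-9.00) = -0.03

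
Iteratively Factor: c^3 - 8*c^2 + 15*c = (c - 3)*(c^2 - 5*c) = c*(c - 3)*(c - 5)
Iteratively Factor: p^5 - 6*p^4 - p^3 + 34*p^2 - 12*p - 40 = (p + 2)*(p^4 - 8*p^3 + 15*p^2 + 4*p - 20) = (p - 2)*(p + 2)*(p^3 - 6*p^2 + 3*p + 10) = (p - 2)^2*(p + 2)*(p^2 - 4*p - 5) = (p - 5)*(p - 2)^2*(p + 2)*(p + 1)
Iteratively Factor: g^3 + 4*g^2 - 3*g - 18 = (g + 3)*(g^2 + g - 6) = (g + 3)^2*(g - 2)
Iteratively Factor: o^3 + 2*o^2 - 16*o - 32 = (o + 2)*(o^2 - 16) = (o - 4)*(o + 2)*(o + 4)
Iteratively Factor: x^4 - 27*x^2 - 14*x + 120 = (x - 5)*(x^3 + 5*x^2 - 2*x - 24) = (x - 5)*(x + 4)*(x^2 + x - 6) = (x - 5)*(x + 3)*(x + 4)*(x - 2)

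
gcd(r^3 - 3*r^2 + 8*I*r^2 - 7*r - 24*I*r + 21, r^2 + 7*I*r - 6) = r + I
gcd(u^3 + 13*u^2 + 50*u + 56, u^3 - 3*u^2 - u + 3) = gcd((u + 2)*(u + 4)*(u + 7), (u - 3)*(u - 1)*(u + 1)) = 1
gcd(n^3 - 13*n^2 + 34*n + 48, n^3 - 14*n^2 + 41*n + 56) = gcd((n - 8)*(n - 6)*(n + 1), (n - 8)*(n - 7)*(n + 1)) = n^2 - 7*n - 8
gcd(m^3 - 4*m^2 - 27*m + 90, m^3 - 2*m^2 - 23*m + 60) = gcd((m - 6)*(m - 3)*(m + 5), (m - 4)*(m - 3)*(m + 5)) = m^2 + 2*m - 15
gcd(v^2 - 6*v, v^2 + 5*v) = v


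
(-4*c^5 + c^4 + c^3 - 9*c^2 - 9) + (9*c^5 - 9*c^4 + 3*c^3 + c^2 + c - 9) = 5*c^5 - 8*c^4 + 4*c^3 - 8*c^2 + c - 18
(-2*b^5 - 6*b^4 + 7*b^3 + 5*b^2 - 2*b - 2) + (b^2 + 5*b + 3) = -2*b^5 - 6*b^4 + 7*b^3 + 6*b^2 + 3*b + 1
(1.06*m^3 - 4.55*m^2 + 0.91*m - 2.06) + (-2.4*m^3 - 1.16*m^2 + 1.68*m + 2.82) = -1.34*m^3 - 5.71*m^2 + 2.59*m + 0.76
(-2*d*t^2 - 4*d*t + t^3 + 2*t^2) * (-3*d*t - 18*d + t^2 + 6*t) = 6*d^2*t^3 + 48*d^2*t^2 + 72*d^2*t - 5*d*t^4 - 40*d*t^3 - 60*d*t^2 + t^5 + 8*t^4 + 12*t^3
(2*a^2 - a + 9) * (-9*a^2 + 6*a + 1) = -18*a^4 + 21*a^3 - 85*a^2 + 53*a + 9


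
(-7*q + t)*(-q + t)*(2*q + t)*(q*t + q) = 14*q^4*t + 14*q^4 - 9*q^3*t^2 - 9*q^3*t - 6*q^2*t^3 - 6*q^2*t^2 + q*t^4 + q*t^3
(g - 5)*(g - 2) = g^2 - 7*g + 10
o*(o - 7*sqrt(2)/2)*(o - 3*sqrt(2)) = o^3 - 13*sqrt(2)*o^2/2 + 21*o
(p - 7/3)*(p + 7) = p^2 + 14*p/3 - 49/3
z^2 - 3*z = z*(z - 3)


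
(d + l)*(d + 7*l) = d^2 + 8*d*l + 7*l^2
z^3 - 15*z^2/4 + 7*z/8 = z*(z - 7/2)*(z - 1/4)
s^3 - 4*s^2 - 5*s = s*(s - 5)*(s + 1)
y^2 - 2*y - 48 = (y - 8)*(y + 6)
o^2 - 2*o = o*(o - 2)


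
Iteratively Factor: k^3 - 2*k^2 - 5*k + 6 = (k + 2)*(k^2 - 4*k + 3) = (k - 1)*(k + 2)*(k - 3)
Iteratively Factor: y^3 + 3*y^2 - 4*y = (y + 4)*(y^2 - y) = (y - 1)*(y + 4)*(y)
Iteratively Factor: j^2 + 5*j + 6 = (j + 2)*(j + 3)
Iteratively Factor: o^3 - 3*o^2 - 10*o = (o + 2)*(o^2 - 5*o) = o*(o + 2)*(o - 5)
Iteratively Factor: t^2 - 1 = (t - 1)*(t + 1)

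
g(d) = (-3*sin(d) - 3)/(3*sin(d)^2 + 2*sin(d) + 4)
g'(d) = (-6*sin(d)*cos(d) - 2*cos(d))*(-3*sin(d) - 3)/(3*sin(d)^2 + 2*sin(d) + 4)^2 - 3*cos(d)/(3*sin(d)^2 + 2*sin(d) + 4)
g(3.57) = -0.48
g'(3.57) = 0.80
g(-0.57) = -0.36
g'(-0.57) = -0.77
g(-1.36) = -0.01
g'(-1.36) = -0.13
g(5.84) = -0.46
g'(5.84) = -0.80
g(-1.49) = -0.00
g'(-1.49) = -0.05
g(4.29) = -0.06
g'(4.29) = 0.28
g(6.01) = -0.60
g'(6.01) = -0.73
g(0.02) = -0.76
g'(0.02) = -0.35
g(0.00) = -0.75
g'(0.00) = -0.38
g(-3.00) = -0.68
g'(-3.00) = 0.58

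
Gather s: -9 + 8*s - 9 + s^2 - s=s^2 + 7*s - 18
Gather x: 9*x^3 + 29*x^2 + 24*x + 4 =9*x^3 + 29*x^2 + 24*x + 4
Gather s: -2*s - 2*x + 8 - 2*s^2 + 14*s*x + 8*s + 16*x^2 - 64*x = -2*s^2 + s*(14*x + 6) + 16*x^2 - 66*x + 8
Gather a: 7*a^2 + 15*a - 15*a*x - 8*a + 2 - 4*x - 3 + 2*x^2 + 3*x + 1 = 7*a^2 + a*(7 - 15*x) + 2*x^2 - x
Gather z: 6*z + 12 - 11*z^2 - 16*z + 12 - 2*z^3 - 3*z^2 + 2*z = -2*z^3 - 14*z^2 - 8*z + 24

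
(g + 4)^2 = g^2 + 8*g + 16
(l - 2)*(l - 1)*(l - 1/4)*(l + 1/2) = l^4 - 11*l^3/4 + 9*l^2/8 + 7*l/8 - 1/4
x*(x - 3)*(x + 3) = x^3 - 9*x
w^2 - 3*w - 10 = (w - 5)*(w + 2)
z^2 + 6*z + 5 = (z + 1)*(z + 5)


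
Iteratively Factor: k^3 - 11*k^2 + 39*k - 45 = (k - 3)*(k^2 - 8*k + 15) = (k - 3)^2*(k - 5)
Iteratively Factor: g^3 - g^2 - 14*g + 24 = (g + 4)*(g^2 - 5*g + 6) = (g - 2)*(g + 4)*(g - 3)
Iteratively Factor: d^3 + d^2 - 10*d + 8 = (d + 4)*(d^2 - 3*d + 2) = (d - 1)*(d + 4)*(d - 2)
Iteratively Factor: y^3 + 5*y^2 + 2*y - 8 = (y - 1)*(y^2 + 6*y + 8) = (y - 1)*(y + 4)*(y + 2)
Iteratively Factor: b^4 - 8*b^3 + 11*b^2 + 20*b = (b)*(b^3 - 8*b^2 + 11*b + 20) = b*(b - 4)*(b^2 - 4*b - 5) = b*(b - 5)*(b - 4)*(b + 1)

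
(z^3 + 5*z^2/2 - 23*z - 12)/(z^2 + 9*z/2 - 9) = (2*z^2 - 7*z - 4)/(2*z - 3)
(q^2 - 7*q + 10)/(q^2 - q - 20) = (q - 2)/(q + 4)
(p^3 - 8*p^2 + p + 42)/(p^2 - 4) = (p^2 - 10*p + 21)/(p - 2)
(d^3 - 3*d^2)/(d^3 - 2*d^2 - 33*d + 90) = d^2/(d^2 + d - 30)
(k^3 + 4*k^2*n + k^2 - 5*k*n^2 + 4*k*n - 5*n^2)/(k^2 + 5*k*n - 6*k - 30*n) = (k^2 - k*n + k - n)/(k - 6)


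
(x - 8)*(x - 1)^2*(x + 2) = x^4 - 8*x^3 - 3*x^2 + 26*x - 16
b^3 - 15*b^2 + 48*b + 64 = (b - 8)^2*(b + 1)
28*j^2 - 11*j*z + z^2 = (-7*j + z)*(-4*j + z)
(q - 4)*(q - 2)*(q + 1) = q^3 - 5*q^2 + 2*q + 8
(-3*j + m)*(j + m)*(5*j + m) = -15*j^3 - 13*j^2*m + 3*j*m^2 + m^3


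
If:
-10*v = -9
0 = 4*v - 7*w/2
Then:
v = 9/10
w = 36/35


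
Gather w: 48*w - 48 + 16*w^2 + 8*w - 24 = 16*w^2 + 56*w - 72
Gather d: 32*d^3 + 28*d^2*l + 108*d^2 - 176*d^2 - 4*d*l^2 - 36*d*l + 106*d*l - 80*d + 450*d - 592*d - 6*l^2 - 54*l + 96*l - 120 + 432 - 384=32*d^3 + d^2*(28*l - 68) + d*(-4*l^2 + 70*l - 222) - 6*l^2 + 42*l - 72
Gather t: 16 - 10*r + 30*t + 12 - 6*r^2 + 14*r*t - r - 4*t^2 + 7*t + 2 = -6*r^2 - 11*r - 4*t^2 + t*(14*r + 37) + 30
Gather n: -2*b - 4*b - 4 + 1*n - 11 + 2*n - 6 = -6*b + 3*n - 21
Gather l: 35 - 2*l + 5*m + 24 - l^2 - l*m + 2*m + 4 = -l^2 + l*(-m - 2) + 7*m + 63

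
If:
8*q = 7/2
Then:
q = 7/16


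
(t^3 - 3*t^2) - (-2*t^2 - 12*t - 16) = t^3 - t^2 + 12*t + 16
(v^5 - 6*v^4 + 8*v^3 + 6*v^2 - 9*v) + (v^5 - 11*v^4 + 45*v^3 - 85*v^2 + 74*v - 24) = 2*v^5 - 17*v^4 + 53*v^3 - 79*v^2 + 65*v - 24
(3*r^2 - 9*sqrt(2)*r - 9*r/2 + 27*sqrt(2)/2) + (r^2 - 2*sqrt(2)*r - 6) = 4*r^2 - 11*sqrt(2)*r - 9*r/2 - 6 + 27*sqrt(2)/2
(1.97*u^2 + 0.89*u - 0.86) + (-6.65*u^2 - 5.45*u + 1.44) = -4.68*u^2 - 4.56*u + 0.58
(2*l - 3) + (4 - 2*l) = 1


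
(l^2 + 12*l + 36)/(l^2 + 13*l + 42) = (l + 6)/(l + 7)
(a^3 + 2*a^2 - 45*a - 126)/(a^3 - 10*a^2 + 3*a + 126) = (a + 6)/(a - 6)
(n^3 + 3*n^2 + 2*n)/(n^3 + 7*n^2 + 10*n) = (n + 1)/(n + 5)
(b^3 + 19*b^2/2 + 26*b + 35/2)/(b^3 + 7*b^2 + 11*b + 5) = (b + 7/2)/(b + 1)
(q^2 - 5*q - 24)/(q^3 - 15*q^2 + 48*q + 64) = (q + 3)/(q^2 - 7*q - 8)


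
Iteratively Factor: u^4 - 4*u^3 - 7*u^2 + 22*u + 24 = (u - 4)*(u^3 - 7*u - 6) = (u - 4)*(u - 3)*(u^2 + 3*u + 2) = (u - 4)*(u - 3)*(u + 2)*(u + 1)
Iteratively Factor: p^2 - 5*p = (p - 5)*(p)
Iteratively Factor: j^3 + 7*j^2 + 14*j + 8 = (j + 1)*(j^2 + 6*j + 8) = (j + 1)*(j + 2)*(j + 4)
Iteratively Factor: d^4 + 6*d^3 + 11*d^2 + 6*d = (d + 1)*(d^3 + 5*d^2 + 6*d) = d*(d + 1)*(d^2 + 5*d + 6) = d*(d + 1)*(d + 2)*(d + 3)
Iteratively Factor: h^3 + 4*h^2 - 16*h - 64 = (h + 4)*(h^2 - 16) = (h + 4)^2*(h - 4)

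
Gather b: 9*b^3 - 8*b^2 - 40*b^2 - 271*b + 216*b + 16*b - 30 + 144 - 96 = 9*b^3 - 48*b^2 - 39*b + 18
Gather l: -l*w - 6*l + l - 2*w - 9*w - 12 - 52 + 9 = l*(-w - 5) - 11*w - 55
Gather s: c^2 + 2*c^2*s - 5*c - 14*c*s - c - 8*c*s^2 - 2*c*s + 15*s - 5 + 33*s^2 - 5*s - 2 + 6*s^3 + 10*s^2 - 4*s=c^2 - 6*c + 6*s^3 + s^2*(43 - 8*c) + s*(2*c^2 - 16*c + 6) - 7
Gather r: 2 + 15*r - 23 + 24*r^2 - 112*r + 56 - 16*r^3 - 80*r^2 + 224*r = -16*r^3 - 56*r^2 + 127*r + 35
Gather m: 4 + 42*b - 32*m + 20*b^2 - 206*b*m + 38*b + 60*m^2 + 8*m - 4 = 20*b^2 + 80*b + 60*m^2 + m*(-206*b - 24)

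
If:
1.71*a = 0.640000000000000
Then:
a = 0.37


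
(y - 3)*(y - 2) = y^2 - 5*y + 6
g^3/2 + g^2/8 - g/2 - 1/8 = (g/2 + 1/2)*(g - 1)*(g + 1/4)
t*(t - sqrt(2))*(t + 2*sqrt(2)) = t^3 + sqrt(2)*t^2 - 4*t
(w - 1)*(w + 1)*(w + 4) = w^3 + 4*w^2 - w - 4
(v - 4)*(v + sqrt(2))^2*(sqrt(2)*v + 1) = sqrt(2)*v^4 - 4*sqrt(2)*v^3 + 5*v^3 - 20*v^2 + 4*sqrt(2)*v^2 - 16*sqrt(2)*v + 2*v - 8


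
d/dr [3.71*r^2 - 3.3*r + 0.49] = 7.42*r - 3.3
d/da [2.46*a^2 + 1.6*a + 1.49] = 4.92*a + 1.6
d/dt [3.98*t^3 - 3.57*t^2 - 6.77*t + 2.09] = 11.94*t^2 - 7.14*t - 6.77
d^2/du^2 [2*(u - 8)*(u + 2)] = 4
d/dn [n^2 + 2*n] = 2*n + 2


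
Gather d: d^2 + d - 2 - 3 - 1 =d^2 + d - 6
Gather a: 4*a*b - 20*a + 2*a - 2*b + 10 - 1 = a*(4*b - 18) - 2*b + 9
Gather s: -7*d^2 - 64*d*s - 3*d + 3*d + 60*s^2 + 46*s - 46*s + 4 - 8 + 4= -7*d^2 - 64*d*s + 60*s^2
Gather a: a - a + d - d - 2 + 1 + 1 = 0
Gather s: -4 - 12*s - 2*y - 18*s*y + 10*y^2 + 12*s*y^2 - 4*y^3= s*(12*y^2 - 18*y - 12) - 4*y^3 + 10*y^2 - 2*y - 4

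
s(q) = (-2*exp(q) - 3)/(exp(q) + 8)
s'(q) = -(-2*exp(q) - 3)*exp(q)/(exp(q) + 8)^2 - 2*exp(q)/(exp(q) + 8) = -13*exp(q)/(exp(q) + 8)^2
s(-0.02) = -0.55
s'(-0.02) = -0.16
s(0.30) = -0.61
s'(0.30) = -0.20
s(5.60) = -1.95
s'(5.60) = -0.05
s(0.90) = -0.76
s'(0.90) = -0.29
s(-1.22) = -0.43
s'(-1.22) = -0.06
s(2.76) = -1.45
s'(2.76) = -0.36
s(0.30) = -0.61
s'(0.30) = -0.20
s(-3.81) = -0.38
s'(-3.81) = -0.00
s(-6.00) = -0.38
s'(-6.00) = 0.00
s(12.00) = -2.00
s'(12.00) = 0.00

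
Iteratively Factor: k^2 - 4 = (k + 2)*(k - 2)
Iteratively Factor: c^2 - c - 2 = (c - 2)*(c + 1)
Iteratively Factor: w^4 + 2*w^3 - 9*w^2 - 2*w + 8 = (w + 1)*(w^3 + w^2 - 10*w + 8) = (w + 1)*(w + 4)*(w^2 - 3*w + 2) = (w - 2)*(w + 1)*(w + 4)*(w - 1)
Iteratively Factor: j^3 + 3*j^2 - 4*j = (j)*(j^2 + 3*j - 4) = j*(j + 4)*(j - 1)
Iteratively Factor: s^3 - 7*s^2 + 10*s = (s - 2)*(s^2 - 5*s) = (s - 5)*(s - 2)*(s)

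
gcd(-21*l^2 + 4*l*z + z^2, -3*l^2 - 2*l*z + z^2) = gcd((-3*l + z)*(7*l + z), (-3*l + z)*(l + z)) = -3*l + z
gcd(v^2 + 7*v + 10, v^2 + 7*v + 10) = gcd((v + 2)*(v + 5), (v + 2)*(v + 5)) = v^2 + 7*v + 10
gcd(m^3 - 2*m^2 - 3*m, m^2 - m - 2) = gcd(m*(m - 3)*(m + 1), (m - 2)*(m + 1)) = m + 1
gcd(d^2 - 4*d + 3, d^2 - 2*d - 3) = d - 3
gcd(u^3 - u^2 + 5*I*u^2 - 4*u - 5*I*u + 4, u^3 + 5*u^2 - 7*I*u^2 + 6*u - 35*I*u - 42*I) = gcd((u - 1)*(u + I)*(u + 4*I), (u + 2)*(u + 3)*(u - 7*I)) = 1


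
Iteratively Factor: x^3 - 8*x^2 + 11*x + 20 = (x - 4)*(x^2 - 4*x - 5) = (x - 5)*(x - 4)*(x + 1)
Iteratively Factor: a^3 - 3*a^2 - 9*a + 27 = (a - 3)*(a^2 - 9) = (a - 3)*(a + 3)*(a - 3)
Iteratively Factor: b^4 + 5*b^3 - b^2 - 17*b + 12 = (b - 1)*(b^3 + 6*b^2 + 5*b - 12) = (b - 1)*(b + 4)*(b^2 + 2*b - 3) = (b - 1)^2*(b + 4)*(b + 3)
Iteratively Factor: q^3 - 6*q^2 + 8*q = (q)*(q^2 - 6*q + 8) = q*(q - 2)*(q - 4)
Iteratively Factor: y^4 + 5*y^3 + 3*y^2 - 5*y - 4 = (y + 1)*(y^3 + 4*y^2 - y - 4) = (y + 1)^2*(y^2 + 3*y - 4) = (y + 1)^2*(y + 4)*(y - 1)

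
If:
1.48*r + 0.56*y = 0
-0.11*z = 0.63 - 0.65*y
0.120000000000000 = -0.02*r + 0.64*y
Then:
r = -0.07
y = 0.19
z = -4.63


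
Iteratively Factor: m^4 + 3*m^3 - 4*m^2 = (m + 4)*(m^3 - m^2) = m*(m + 4)*(m^2 - m) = m^2*(m + 4)*(m - 1)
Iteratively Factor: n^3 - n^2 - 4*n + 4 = (n - 1)*(n^2 - 4) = (n - 1)*(n + 2)*(n - 2)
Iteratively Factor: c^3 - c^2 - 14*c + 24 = (c - 3)*(c^2 + 2*c - 8) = (c - 3)*(c - 2)*(c + 4)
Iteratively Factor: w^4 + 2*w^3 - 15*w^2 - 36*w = (w + 3)*(w^3 - w^2 - 12*w) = (w - 4)*(w + 3)*(w^2 + 3*w) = w*(w - 4)*(w + 3)*(w + 3)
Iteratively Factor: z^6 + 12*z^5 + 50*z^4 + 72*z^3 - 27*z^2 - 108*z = (z + 3)*(z^5 + 9*z^4 + 23*z^3 + 3*z^2 - 36*z) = (z + 3)*(z + 4)*(z^4 + 5*z^3 + 3*z^2 - 9*z) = (z - 1)*(z + 3)*(z + 4)*(z^3 + 6*z^2 + 9*z) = (z - 1)*(z + 3)^2*(z + 4)*(z^2 + 3*z) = (z - 1)*(z + 3)^3*(z + 4)*(z)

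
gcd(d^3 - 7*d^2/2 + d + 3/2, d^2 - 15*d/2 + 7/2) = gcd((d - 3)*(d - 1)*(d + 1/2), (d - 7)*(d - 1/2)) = 1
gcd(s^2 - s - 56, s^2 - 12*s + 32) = s - 8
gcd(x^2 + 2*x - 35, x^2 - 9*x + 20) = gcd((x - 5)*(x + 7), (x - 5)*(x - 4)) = x - 5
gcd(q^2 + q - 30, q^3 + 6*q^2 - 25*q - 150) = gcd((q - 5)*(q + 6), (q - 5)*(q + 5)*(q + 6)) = q^2 + q - 30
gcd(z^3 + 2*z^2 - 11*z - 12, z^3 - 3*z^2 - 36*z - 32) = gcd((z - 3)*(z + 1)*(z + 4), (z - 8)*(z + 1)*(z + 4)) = z^2 + 5*z + 4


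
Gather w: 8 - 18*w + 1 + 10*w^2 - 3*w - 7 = 10*w^2 - 21*w + 2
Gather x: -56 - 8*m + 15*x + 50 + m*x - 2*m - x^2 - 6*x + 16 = -10*m - x^2 + x*(m + 9) + 10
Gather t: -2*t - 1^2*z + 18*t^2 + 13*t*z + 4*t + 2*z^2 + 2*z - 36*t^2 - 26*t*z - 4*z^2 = -18*t^2 + t*(2 - 13*z) - 2*z^2 + z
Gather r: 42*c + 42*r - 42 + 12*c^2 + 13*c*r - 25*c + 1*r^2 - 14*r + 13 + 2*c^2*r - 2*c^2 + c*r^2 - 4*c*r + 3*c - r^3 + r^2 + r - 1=10*c^2 + 20*c - r^3 + r^2*(c + 2) + r*(2*c^2 + 9*c + 29) - 30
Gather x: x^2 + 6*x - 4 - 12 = x^2 + 6*x - 16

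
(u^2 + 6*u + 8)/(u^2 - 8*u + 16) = (u^2 + 6*u + 8)/(u^2 - 8*u + 16)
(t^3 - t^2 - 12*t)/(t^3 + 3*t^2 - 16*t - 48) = t/(t + 4)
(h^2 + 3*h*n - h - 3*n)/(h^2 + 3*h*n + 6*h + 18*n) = (h - 1)/(h + 6)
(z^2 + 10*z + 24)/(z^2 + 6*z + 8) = (z + 6)/(z + 2)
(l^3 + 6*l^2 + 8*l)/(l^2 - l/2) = 2*(l^2 + 6*l + 8)/(2*l - 1)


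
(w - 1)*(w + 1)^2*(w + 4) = w^4 + 5*w^3 + 3*w^2 - 5*w - 4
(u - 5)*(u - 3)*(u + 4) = u^3 - 4*u^2 - 17*u + 60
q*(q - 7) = q^2 - 7*q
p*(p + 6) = p^2 + 6*p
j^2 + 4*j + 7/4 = (j + 1/2)*(j + 7/2)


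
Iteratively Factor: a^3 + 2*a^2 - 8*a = (a)*(a^2 + 2*a - 8) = a*(a + 4)*(a - 2)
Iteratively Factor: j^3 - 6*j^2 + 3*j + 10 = (j - 2)*(j^2 - 4*j - 5) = (j - 2)*(j + 1)*(j - 5)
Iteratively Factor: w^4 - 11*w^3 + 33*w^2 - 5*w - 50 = (w - 5)*(w^3 - 6*w^2 + 3*w + 10) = (w - 5)*(w - 2)*(w^2 - 4*w - 5) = (w - 5)^2*(w - 2)*(w + 1)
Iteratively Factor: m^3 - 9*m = (m + 3)*(m^2 - 3*m) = (m - 3)*(m + 3)*(m)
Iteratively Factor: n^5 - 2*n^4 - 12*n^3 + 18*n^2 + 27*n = (n - 3)*(n^4 + n^3 - 9*n^2 - 9*n) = (n - 3)*(n + 3)*(n^3 - 2*n^2 - 3*n) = (n - 3)*(n + 1)*(n + 3)*(n^2 - 3*n) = n*(n - 3)*(n + 1)*(n + 3)*(n - 3)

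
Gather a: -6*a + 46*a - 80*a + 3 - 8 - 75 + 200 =120 - 40*a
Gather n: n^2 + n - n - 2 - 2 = n^2 - 4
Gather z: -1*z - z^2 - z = -z^2 - 2*z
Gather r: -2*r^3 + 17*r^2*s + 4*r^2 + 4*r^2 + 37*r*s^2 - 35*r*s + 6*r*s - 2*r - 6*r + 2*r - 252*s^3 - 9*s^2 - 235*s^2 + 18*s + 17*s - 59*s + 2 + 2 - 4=-2*r^3 + r^2*(17*s + 8) + r*(37*s^2 - 29*s - 6) - 252*s^3 - 244*s^2 - 24*s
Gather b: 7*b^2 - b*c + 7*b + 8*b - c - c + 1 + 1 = 7*b^2 + b*(15 - c) - 2*c + 2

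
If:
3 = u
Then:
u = 3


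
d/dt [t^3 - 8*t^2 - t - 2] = 3*t^2 - 16*t - 1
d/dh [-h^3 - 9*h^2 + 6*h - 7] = -3*h^2 - 18*h + 6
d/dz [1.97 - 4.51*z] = -4.51000000000000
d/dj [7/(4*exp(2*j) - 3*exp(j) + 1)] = (21 - 56*exp(j))*exp(j)/(4*exp(2*j) - 3*exp(j) + 1)^2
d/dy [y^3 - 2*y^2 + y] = 3*y^2 - 4*y + 1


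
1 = 1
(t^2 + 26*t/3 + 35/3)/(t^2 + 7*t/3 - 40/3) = (3*t^2 + 26*t + 35)/(3*t^2 + 7*t - 40)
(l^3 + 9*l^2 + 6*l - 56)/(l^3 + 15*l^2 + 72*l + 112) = (l - 2)/(l + 4)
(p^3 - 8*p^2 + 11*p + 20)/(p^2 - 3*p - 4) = p - 5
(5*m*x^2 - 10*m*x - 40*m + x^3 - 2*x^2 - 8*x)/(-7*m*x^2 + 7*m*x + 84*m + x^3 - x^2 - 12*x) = (5*m*x + 10*m + x^2 + 2*x)/(-7*m*x - 21*m + x^2 + 3*x)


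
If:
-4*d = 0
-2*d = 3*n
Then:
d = 0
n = 0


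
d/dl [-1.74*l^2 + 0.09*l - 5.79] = 0.09 - 3.48*l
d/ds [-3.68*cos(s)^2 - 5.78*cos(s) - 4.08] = (7.36*cos(s) + 5.78)*sin(s)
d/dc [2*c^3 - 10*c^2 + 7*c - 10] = 6*c^2 - 20*c + 7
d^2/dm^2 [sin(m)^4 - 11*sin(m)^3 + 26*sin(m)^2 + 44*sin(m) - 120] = -16*sin(m)^4 + 99*sin(m)^3 - 92*sin(m)^2 - 110*sin(m) + 52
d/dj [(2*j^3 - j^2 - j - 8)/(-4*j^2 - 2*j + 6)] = (-4*j^4 - 4*j^3 + 17*j^2 - 38*j - 11)/(2*(4*j^4 + 4*j^3 - 11*j^2 - 6*j + 9))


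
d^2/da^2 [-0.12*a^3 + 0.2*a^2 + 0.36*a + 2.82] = 0.4 - 0.72*a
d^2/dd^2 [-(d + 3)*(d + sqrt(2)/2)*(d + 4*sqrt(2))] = -6*d - 9*sqrt(2) - 6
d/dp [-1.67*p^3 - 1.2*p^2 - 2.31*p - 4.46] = -5.01*p^2 - 2.4*p - 2.31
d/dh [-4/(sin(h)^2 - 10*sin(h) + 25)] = 8*cos(h)/(sin(h) - 5)^3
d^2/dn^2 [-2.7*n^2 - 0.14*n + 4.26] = -5.40000000000000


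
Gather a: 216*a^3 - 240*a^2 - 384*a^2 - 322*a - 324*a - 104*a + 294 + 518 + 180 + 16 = 216*a^3 - 624*a^2 - 750*a + 1008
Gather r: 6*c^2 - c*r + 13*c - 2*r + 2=6*c^2 + 13*c + r*(-c - 2) + 2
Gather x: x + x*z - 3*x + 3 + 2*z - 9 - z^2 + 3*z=x*(z - 2) - z^2 + 5*z - 6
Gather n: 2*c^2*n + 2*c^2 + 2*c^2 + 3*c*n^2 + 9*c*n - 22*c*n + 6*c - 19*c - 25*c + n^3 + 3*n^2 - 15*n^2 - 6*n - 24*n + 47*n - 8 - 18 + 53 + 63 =4*c^2 - 38*c + n^3 + n^2*(3*c - 12) + n*(2*c^2 - 13*c + 17) + 90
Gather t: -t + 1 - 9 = -t - 8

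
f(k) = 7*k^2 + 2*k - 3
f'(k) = 14*k + 2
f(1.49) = 15.52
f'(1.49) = 22.86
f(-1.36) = 7.23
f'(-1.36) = -17.04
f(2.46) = 44.28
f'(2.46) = 36.44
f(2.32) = 39.32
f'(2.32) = 34.48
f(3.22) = 76.02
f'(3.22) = 47.08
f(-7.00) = 326.00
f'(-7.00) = -96.00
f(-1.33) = 6.72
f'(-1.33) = -16.62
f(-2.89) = 49.68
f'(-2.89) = -38.46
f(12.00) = 1029.00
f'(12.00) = 170.00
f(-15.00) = 1542.00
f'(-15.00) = -208.00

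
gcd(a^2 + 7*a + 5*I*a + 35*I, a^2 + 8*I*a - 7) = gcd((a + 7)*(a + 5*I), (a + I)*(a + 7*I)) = 1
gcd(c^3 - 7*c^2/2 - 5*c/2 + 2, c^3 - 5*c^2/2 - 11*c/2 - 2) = c^2 - 3*c - 4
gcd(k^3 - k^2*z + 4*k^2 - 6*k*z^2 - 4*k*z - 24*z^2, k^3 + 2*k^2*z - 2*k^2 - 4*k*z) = k + 2*z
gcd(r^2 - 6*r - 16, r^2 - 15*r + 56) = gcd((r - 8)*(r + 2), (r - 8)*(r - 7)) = r - 8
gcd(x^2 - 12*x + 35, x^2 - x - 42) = x - 7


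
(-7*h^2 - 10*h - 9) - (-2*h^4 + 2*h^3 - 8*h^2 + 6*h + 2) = 2*h^4 - 2*h^3 + h^2 - 16*h - 11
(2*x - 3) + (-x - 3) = x - 6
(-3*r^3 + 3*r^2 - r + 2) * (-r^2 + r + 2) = 3*r^5 - 6*r^4 - 2*r^3 + 3*r^2 + 4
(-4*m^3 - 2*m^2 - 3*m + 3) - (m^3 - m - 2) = -5*m^3 - 2*m^2 - 2*m + 5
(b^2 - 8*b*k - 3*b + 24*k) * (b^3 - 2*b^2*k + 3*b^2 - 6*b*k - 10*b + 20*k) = b^5 - 10*b^4*k + 16*b^3*k^2 - 19*b^3 + 190*b^2*k + 30*b^2 - 304*b*k^2 - 300*b*k + 480*k^2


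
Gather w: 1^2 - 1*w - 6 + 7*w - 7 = 6*w - 12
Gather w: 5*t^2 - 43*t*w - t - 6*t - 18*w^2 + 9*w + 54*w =5*t^2 - 7*t - 18*w^2 + w*(63 - 43*t)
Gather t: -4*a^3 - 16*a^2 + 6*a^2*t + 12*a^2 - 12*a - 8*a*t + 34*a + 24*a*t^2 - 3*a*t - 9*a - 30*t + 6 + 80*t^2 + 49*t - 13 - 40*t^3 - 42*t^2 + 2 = -4*a^3 - 4*a^2 + 13*a - 40*t^3 + t^2*(24*a + 38) + t*(6*a^2 - 11*a + 19) - 5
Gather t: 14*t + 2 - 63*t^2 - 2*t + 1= -63*t^2 + 12*t + 3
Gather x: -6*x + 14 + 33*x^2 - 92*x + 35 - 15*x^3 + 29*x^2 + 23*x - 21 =-15*x^3 + 62*x^2 - 75*x + 28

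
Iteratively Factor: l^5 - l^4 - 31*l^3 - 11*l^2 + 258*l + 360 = (l - 5)*(l^4 + 4*l^3 - 11*l^2 - 66*l - 72) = (l - 5)*(l - 4)*(l^3 + 8*l^2 + 21*l + 18) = (l - 5)*(l - 4)*(l + 3)*(l^2 + 5*l + 6) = (l - 5)*(l - 4)*(l + 2)*(l + 3)*(l + 3)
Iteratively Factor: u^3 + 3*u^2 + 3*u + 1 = (u + 1)*(u^2 + 2*u + 1) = (u + 1)^2*(u + 1)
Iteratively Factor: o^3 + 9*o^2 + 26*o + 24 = (o + 4)*(o^2 + 5*o + 6) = (o + 3)*(o + 4)*(o + 2)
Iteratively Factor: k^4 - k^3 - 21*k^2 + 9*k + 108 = (k - 4)*(k^3 + 3*k^2 - 9*k - 27) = (k - 4)*(k + 3)*(k^2 - 9) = (k - 4)*(k + 3)^2*(k - 3)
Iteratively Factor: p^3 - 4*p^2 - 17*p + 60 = (p + 4)*(p^2 - 8*p + 15) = (p - 3)*(p + 4)*(p - 5)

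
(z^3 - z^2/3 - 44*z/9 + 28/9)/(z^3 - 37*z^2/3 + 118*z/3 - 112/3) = (9*z^2 + 15*z - 14)/(3*(3*z^2 - 31*z + 56))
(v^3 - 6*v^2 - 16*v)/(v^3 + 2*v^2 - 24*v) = (v^2 - 6*v - 16)/(v^2 + 2*v - 24)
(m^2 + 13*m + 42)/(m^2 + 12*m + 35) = (m + 6)/(m + 5)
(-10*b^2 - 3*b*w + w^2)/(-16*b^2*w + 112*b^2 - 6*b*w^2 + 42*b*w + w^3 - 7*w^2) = (-5*b + w)/(-8*b*w + 56*b + w^2 - 7*w)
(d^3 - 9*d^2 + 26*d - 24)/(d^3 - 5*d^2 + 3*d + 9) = (d^2 - 6*d + 8)/(d^2 - 2*d - 3)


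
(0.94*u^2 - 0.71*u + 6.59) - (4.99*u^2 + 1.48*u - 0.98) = -4.05*u^2 - 2.19*u + 7.57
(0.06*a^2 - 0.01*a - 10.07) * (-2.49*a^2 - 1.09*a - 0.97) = -0.1494*a^4 - 0.0405*a^3 + 25.027*a^2 + 10.986*a + 9.7679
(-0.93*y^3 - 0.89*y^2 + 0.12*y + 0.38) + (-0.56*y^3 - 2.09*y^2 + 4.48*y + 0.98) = -1.49*y^3 - 2.98*y^2 + 4.6*y + 1.36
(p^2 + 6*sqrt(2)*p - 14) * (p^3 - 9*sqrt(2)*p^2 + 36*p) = p^5 - 3*sqrt(2)*p^4 - 86*p^3 + 342*sqrt(2)*p^2 - 504*p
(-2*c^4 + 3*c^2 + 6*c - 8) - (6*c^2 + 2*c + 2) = -2*c^4 - 3*c^2 + 4*c - 10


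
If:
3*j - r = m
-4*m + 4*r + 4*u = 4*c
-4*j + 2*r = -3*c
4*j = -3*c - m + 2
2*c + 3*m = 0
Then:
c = -6/19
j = 13/19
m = 4/19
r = 35/19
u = -37/19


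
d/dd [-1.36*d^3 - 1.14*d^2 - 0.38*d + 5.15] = -4.08*d^2 - 2.28*d - 0.38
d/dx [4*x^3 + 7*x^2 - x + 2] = 12*x^2 + 14*x - 1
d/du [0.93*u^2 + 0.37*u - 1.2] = 1.86*u + 0.37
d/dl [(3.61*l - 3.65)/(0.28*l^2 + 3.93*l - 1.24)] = (-1.0108*l^2 + 2.044*l + 9.8681)/(0.0784*l^4 + 2.2008*l^3 + 14.7505*l^2 - 9.7464*l + 1.5376)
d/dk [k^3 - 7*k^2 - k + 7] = 3*k^2 - 14*k - 1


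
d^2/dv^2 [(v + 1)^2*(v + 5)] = 6*v + 14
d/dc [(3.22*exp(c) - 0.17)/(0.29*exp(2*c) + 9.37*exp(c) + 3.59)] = (-0.9338*exp(2*c) + 0.0986000000000011*exp(c) + 13.1527)*exp(c)/(0.0841*exp(4*c) + 5.4346*exp(3*c) + 89.8791*exp(2*c) + 67.2766*exp(c) + 12.8881)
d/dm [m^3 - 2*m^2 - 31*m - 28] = 3*m^2 - 4*m - 31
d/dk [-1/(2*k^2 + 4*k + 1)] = 4*(k + 1)/(2*k^2 + 4*k + 1)^2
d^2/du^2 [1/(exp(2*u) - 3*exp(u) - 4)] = ((3 - 4*exp(u))*(-exp(2*u) + 3*exp(u) + 4) - 2*(2*exp(u) - 3)^2*exp(u))*exp(u)/(-exp(2*u) + 3*exp(u) + 4)^3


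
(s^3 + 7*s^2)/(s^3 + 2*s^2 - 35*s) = s/(s - 5)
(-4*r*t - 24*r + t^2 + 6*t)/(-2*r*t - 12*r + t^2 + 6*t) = (4*r - t)/(2*r - t)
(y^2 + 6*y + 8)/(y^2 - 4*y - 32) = (y + 2)/(y - 8)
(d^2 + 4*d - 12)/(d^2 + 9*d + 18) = (d - 2)/(d + 3)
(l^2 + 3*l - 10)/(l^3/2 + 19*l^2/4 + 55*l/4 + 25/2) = 4*(l - 2)/(2*l^2 + 9*l + 10)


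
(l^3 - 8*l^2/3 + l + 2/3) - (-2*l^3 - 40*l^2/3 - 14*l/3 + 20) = 3*l^3 + 32*l^2/3 + 17*l/3 - 58/3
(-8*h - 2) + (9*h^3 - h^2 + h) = 9*h^3 - h^2 - 7*h - 2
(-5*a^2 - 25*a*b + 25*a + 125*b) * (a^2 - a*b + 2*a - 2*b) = -5*a^4 - 20*a^3*b + 15*a^3 + 25*a^2*b^2 + 60*a^2*b + 50*a^2 - 75*a*b^2 + 200*a*b - 250*b^2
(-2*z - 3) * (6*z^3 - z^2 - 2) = -12*z^4 - 16*z^3 + 3*z^2 + 4*z + 6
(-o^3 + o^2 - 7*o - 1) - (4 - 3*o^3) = 2*o^3 + o^2 - 7*o - 5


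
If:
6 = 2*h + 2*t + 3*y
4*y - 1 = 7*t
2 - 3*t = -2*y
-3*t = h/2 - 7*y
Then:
No Solution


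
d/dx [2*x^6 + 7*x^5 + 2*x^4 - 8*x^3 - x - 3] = 12*x^5 + 35*x^4 + 8*x^3 - 24*x^2 - 1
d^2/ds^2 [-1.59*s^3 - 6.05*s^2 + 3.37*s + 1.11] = -9.54*s - 12.1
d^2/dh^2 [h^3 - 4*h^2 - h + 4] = 6*h - 8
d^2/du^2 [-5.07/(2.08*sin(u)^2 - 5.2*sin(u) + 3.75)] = (87.739392*sin(u)^4 - 164.51136*sin(u)^3 - 152.700288*sin(u)^2 + 427.88772*sin(u) - 195.0936)/(2.08*sin(u)^2 - 5.2*sin(u) + 3.75)^3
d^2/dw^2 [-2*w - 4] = 0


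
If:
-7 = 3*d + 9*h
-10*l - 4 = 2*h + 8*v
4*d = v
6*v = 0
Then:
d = 0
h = -7/9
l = -11/45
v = 0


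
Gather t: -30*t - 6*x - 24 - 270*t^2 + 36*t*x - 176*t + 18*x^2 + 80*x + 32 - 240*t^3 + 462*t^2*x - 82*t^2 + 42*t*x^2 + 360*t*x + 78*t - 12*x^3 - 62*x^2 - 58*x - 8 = -240*t^3 + t^2*(462*x - 352) + t*(42*x^2 + 396*x - 128) - 12*x^3 - 44*x^2 + 16*x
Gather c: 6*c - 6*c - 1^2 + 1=0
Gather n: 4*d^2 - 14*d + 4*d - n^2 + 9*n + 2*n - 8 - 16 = 4*d^2 - 10*d - n^2 + 11*n - 24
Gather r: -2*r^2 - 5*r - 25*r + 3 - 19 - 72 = -2*r^2 - 30*r - 88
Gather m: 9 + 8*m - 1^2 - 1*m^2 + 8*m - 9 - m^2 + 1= -2*m^2 + 16*m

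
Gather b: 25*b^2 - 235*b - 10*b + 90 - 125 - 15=25*b^2 - 245*b - 50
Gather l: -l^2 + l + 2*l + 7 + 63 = -l^2 + 3*l + 70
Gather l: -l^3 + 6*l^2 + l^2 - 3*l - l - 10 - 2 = -l^3 + 7*l^2 - 4*l - 12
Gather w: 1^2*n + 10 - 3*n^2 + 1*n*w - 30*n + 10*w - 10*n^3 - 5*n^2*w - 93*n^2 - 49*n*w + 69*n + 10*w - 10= -10*n^3 - 96*n^2 + 40*n + w*(-5*n^2 - 48*n + 20)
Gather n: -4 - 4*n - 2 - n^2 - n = -n^2 - 5*n - 6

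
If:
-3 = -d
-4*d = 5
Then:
No Solution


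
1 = 1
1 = 1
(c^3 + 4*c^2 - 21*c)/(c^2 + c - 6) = c*(c^2 + 4*c - 21)/(c^2 + c - 6)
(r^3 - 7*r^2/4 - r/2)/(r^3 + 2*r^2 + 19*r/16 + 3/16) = 4*r*(r - 2)/(4*r^2 + 7*r + 3)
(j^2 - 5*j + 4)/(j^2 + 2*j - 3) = (j - 4)/(j + 3)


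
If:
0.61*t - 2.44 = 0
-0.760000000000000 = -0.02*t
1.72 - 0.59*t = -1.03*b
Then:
No Solution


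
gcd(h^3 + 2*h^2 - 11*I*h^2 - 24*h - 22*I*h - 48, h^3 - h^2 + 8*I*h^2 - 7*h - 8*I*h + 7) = 1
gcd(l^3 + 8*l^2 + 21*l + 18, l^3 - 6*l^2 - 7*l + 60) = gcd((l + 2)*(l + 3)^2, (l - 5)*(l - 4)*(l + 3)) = l + 3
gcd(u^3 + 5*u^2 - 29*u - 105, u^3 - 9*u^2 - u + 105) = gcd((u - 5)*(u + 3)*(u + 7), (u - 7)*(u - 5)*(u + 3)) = u^2 - 2*u - 15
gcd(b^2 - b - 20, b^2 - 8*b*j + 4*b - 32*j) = b + 4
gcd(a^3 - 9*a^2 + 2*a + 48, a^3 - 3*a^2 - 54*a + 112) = a - 8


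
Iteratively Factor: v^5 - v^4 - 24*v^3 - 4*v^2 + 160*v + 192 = (v + 3)*(v^4 - 4*v^3 - 12*v^2 + 32*v + 64) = (v + 2)*(v + 3)*(v^3 - 6*v^2 + 32) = (v + 2)^2*(v + 3)*(v^2 - 8*v + 16) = (v - 4)*(v + 2)^2*(v + 3)*(v - 4)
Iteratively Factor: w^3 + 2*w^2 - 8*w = (w - 2)*(w^2 + 4*w) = (w - 2)*(w + 4)*(w)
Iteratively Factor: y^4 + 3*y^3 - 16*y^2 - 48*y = (y)*(y^3 + 3*y^2 - 16*y - 48) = y*(y - 4)*(y^2 + 7*y + 12) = y*(y - 4)*(y + 4)*(y + 3)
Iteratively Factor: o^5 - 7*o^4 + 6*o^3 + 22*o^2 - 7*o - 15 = (o + 1)*(o^4 - 8*o^3 + 14*o^2 + 8*o - 15) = (o + 1)^2*(o^3 - 9*o^2 + 23*o - 15) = (o - 1)*(o + 1)^2*(o^2 - 8*o + 15) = (o - 3)*(o - 1)*(o + 1)^2*(o - 5)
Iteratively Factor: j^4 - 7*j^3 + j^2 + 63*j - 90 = (j - 5)*(j^3 - 2*j^2 - 9*j + 18) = (j - 5)*(j - 2)*(j^2 - 9) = (j - 5)*(j - 3)*(j - 2)*(j + 3)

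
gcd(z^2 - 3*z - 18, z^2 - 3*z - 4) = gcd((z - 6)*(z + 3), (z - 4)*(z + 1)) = 1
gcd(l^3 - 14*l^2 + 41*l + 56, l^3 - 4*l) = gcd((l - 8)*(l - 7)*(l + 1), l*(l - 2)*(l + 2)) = 1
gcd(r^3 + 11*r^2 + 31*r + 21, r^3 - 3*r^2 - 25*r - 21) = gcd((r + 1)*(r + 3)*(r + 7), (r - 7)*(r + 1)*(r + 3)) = r^2 + 4*r + 3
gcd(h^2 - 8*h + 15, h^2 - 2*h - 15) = h - 5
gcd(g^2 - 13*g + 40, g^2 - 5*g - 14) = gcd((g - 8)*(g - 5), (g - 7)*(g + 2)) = 1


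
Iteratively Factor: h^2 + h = (h)*(h + 1)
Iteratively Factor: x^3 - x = (x - 1)*(x^2 + x) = x*(x - 1)*(x + 1)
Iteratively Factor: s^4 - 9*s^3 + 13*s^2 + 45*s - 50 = (s - 5)*(s^3 - 4*s^2 - 7*s + 10) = (s - 5)^2*(s^2 + s - 2) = (s - 5)^2*(s - 1)*(s + 2)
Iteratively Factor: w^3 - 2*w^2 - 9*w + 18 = (w - 2)*(w^2 - 9) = (w - 2)*(w + 3)*(w - 3)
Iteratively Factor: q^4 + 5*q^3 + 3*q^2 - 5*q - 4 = (q + 1)*(q^3 + 4*q^2 - q - 4) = (q + 1)*(q + 4)*(q^2 - 1) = (q + 1)^2*(q + 4)*(q - 1)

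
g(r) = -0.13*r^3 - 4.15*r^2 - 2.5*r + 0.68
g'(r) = -0.39*r^2 - 8.3*r - 2.5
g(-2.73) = -20.78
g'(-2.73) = 17.25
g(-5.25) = -81.77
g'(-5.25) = 30.33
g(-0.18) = 1.00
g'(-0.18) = -1.02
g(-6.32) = -116.46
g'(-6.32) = 34.38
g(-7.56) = -161.44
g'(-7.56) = 37.96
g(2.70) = -38.88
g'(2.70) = -27.75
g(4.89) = -125.98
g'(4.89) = -52.41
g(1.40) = -11.31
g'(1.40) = -14.88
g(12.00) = -851.56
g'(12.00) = -158.26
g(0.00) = 0.68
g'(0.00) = -2.50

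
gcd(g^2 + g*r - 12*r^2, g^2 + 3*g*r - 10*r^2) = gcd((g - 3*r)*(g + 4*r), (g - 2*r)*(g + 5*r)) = 1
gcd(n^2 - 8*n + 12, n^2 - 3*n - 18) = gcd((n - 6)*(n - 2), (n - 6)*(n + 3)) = n - 6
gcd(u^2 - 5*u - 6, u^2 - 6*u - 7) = u + 1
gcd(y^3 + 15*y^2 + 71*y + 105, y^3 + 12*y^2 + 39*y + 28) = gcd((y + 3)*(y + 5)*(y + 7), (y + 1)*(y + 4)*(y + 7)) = y + 7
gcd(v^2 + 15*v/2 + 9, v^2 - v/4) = 1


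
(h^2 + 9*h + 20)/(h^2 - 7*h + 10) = (h^2 + 9*h + 20)/(h^2 - 7*h + 10)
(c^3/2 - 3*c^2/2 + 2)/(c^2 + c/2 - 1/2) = (c^2 - 4*c + 4)/(2*c - 1)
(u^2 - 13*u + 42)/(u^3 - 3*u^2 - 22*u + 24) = (u - 7)/(u^2 + 3*u - 4)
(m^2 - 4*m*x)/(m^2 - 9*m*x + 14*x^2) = m*(m - 4*x)/(m^2 - 9*m*x + 14*x^2)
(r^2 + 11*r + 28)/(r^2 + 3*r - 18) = (r^2 + 11*r + 28)/(r^2 + 3*r - 18)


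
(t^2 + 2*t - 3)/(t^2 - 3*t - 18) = (t - 1)/(t - 6)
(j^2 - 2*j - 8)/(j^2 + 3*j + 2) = (j - 4)/(j + 1)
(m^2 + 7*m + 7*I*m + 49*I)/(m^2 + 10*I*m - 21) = (m + 7)/(m + 3*I)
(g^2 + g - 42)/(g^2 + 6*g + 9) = (g^2 + g - 42)/(g^2 + 6*g + 9)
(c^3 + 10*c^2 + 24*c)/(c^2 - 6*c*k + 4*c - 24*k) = c*(c + 6)/(c - 6*k)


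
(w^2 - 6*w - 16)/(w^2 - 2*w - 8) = (w - 8)/(w - 4)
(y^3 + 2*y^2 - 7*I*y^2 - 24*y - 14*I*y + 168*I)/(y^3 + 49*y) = (y^2 + 2*y - 24)/(y*(y + 7*I))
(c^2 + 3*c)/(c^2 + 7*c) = (c + 3)/(c + 7)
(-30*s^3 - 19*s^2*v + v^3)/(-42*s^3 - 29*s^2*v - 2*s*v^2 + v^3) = (5*s - v)/(7*s - v)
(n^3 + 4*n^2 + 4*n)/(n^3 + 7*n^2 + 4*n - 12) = n*(n + 2)/(n^2 + 5*n - 6)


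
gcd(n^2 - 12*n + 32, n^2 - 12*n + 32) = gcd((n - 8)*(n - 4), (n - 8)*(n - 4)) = n^2 - 12*n + 32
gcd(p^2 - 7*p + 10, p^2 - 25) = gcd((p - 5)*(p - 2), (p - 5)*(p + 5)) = p - 5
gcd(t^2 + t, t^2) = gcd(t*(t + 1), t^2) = t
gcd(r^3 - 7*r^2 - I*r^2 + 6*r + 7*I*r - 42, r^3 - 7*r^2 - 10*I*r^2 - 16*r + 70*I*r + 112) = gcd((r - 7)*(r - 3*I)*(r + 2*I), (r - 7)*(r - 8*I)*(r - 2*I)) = r - 7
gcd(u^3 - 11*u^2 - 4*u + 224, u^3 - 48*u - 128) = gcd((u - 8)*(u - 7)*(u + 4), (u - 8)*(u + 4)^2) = u^2 - 4*u - 32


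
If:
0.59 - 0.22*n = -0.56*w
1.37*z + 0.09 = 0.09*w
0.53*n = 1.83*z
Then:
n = -0.51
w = -1.25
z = -0.15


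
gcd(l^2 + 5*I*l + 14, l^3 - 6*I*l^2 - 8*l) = l - 2*I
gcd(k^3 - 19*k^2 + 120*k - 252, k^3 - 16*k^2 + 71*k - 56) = k - 7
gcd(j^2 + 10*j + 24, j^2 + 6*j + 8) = j + 4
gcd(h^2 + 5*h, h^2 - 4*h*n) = h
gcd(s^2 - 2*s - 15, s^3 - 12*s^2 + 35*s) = s - 5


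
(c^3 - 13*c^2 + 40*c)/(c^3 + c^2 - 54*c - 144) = c*(c - 5)/(c^2 + 9*c + 18)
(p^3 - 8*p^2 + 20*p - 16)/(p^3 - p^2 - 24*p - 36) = (-p^3 + 8*p^2 - 20*p + 16)/(-p^3 + p^2 + 24*p + 36)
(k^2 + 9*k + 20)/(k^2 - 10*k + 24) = (k^2 + 9*k + 20)/(k^2 - 10*k + 24)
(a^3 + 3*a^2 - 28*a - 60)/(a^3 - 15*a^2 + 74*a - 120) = (a^2 + 8*a + 12)/(a^2 - 10*a + 24)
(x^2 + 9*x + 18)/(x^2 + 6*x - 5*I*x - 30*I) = (x + 3)/(x - 5*I)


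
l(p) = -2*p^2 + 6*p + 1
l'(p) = 6 - 4*p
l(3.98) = -6.80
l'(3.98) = -9.92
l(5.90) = -33.22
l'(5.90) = -17.60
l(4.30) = -10.18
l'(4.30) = -11.20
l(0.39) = 3.04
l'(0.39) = 4.44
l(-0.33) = -1.20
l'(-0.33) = 7.32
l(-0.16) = -0.01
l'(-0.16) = 6.64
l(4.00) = -7.00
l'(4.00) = -10.00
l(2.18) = 4.58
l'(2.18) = -2.72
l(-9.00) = -215.00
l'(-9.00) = 42.00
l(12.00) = -215.00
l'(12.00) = -42.00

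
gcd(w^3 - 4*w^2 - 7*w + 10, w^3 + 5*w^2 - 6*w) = w - 1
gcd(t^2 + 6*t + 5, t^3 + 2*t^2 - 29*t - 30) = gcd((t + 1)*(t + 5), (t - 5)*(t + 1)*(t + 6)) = t + 1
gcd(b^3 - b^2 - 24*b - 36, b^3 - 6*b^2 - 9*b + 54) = b^2 - 3*b - 18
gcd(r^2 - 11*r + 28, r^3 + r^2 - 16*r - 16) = r - 4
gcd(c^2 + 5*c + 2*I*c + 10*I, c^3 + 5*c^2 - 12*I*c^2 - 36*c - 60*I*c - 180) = c + 5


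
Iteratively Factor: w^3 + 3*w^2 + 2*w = (w + 2)*(w^2 + w) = (w + 1)*(w + 2)*(w)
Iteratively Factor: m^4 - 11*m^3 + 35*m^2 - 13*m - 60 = (m - 5)*(m^3 - 6*m^2 + 5*m + 12) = (m - 5)*(m - 3)*(m^2 - 3*m - 4) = (m - 5)*(m - 3)*(m + 1)*(m - 4)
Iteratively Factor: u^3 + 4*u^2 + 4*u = (u)*(u^2 + 4*u + 4) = u*(u + 2)*(u + 2)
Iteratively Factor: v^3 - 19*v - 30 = (v + 2)*(v^2 - 2*v - 15) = (v + 2)*(v + 3)*(v - 5)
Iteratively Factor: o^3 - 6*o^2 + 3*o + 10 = (o - 2)*(o^2 - 4*o - 5) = (o - 5)*(o - 2)*(o + 1)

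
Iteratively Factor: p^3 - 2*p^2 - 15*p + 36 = (p - 3)*(p^2 + p - 12) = (p - 3)*(p + 4)*(p - 3)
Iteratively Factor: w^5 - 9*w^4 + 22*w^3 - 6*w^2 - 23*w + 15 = (w - 3)*(w^4 - 6*w^3 + 4*w^2 + 6*w - 5) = (w - 3)*(w - 1)*(w^3 - 5*w^2 - w + 5) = (w - 3)*(w - 1)^2*(w^2 - 4*w - 5) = (w - 3)*(w - 1)^2*(w + 1)*(w - 5)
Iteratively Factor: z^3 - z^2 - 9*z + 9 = (z - 3)*(z^2 + 2*z - 3) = (z - 3)*(z + 3)*(z - 1)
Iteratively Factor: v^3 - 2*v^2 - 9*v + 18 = (v - 2)*(v^2 - 9) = (v - 2)*(v + 3)*(v - 3)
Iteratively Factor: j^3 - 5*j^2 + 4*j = (j - 4)*(j^2 - j) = j*(j - 4)*(j - 1)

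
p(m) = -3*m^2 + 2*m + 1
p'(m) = 2 - 6*m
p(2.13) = -8.35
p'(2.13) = -10.78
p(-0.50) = -0.75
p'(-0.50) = 5.00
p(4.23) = -44.22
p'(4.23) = -23.38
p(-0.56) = -1.06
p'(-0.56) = 5.36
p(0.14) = 1.22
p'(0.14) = 1.16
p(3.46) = -27.99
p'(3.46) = -18.76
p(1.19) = -0.87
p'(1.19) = -5.14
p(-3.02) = -32.40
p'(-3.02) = 20.12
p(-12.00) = -455.00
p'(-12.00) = 74.00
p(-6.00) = -119.00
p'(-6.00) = 38.00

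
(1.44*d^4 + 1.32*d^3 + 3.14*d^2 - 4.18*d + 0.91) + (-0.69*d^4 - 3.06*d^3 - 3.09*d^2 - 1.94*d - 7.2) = 0.75*d^4 - 1.74*d^3 + 0.0500000000000003*d^2 - 6.12*d - 6.29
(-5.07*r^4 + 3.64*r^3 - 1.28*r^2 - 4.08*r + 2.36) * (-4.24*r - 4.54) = 21.4968*r^5 + 7.5842*r^4 - 11.0984*r^3 + 23.1104*r^2 + 8.5168*r - 10.7144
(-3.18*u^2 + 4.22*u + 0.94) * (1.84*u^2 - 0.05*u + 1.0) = -5.8512*u^4 + 7.9238*u^3 - 1.6614*u^2 + 4.173*u + 0.94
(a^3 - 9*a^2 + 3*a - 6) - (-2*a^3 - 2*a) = 3*a^3 - 9*a^2 + 5*a - 6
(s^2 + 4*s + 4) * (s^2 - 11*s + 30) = s^4 - 7*s^3 - 10*s^2 + 76*s + 120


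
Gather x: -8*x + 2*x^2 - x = 2*x^2 - 9*x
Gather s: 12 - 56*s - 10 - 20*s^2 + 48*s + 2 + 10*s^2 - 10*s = -10*s^2 - 18*s + 4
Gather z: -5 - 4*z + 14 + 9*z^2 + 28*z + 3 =9*z^2 + 24*z + 12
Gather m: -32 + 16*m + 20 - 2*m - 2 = 14*m - 14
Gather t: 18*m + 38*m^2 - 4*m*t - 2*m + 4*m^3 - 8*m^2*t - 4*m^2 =4*m^3 + 34*m^2 + 16*m + t*(-8*m^2 - 4*m)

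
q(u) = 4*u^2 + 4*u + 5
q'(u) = 8*u + 4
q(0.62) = 9.02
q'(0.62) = 8.96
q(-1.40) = 7.24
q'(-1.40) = -7.20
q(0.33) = 6.76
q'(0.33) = 6.64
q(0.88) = 11.62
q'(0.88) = 11.04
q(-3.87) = 49.43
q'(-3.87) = -26.96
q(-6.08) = 128.55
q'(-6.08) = -44.64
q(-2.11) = 14.37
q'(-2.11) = -12.88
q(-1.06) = 5.25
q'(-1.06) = -4.48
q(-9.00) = 293.00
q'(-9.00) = -68.00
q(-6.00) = 125.00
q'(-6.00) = -44.00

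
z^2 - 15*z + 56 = (z - 8)*(z - 7)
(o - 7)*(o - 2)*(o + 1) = o^3 - 8*o^2 + 5*o + 14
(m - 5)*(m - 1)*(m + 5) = m^3 - m^2 - 25*m + 25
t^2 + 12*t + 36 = (t + 6)^2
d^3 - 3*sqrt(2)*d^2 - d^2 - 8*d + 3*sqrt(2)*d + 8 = (d - 1)*(d - 4*sqrt(2))*(d + sqrt(2))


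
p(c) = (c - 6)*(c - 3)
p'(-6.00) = -21.00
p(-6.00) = 108.00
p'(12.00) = 15.00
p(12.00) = 54.00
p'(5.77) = 2.54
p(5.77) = -0.64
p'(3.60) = -1.80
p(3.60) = -1.44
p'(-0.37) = -9.74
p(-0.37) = 21.47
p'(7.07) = 5.14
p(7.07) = 4.35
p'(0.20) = -8.60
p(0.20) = 16.24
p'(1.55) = -5.90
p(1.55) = 6.45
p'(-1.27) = -11.54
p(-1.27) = 31.04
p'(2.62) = -3.76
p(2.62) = 1.28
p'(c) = 2*c - 9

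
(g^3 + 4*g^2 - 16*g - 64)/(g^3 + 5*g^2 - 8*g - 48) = (g - 4)/(g - 3)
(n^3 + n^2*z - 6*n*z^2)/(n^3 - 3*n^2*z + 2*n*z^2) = (-n - 3*z)/(-n + z)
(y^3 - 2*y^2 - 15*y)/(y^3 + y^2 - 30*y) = (y + 3)/(y + 6)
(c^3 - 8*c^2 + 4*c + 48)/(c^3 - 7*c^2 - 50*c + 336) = (c^2 - 2*c - 8)/(c^2 - c - 56)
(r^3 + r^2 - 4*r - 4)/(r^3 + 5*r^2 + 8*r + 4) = (r - 2)/(r + 2)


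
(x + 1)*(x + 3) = x^2 + 4*x + 3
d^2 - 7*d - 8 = (d - 8)*(d + 1)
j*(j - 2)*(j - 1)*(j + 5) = j^4 + 2*j^3 - 13*j^2 + 10*j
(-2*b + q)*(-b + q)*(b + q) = 2*b^3 - b^2*q - 2*b*q^2 + q^3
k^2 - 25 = (k - 5)*(k + 5)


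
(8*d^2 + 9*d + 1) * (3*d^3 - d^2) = 24*d^5 + 19*d^4 - 6*d^3 - d^2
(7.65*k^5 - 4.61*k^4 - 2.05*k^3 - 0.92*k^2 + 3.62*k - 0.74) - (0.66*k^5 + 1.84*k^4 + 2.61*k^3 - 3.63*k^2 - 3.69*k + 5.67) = 6.99*k^5 - 6.45*k^4 - 4.66*k^3 + 2.71*k^2 + 7.31*k - 6.41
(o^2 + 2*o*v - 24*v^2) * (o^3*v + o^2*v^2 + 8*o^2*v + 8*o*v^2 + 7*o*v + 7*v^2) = o^5*v + 3*o^4*v^2 + 8*o^4*v - 22*o^3*v^3 + 24*o^3*v^2 + 7*o^3*v - 24*o^2*v^4 - 176*o^2*v^3 + 21*o^2*v^2 - 192*o*v^4 - 154*o*v^3 - 168*v^4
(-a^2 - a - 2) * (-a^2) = a^4 + a^3 + 2*a^2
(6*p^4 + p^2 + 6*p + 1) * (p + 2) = 6*p^5 + 12*p^4 + p^3 + 8*p^2 + 13*p + 2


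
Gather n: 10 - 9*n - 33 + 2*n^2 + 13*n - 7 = 2*n^2 + 4*n - 30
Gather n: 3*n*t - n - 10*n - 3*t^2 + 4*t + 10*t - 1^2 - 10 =n*(3*t - 11) - 3*t^2 + 14*t - 11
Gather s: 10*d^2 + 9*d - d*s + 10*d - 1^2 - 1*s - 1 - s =10*d^2 + 19*d + s*(-d - 2) - 2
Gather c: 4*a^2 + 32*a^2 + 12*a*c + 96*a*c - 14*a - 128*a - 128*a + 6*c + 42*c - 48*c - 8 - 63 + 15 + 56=36*a^2 + 108*a*c - 270*a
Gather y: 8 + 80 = 88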